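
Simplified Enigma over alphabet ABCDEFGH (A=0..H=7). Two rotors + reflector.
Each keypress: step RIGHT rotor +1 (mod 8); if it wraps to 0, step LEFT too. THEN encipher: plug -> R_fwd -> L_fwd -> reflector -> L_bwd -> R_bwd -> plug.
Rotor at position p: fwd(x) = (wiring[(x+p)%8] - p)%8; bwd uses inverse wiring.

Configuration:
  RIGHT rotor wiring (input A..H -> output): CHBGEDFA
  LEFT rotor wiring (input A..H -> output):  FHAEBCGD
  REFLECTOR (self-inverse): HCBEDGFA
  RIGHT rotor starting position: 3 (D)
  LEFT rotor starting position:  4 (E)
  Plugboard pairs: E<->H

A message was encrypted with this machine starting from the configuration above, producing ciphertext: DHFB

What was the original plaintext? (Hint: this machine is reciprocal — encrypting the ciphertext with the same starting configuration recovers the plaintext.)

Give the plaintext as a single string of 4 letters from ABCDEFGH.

Answer: EFDH

Derivation:
Char 1 ('D'): step: R->4, L=4; D->plug->D->R->E->L->B->refl->C->L'->C->R'->H->plug->E
Char 2 ('H'): step: R->5, L=4; H->plug->E->R->C->L->C->refl->B->L'->E->R'->F->plug->F
Char 3 ('F'): step: R->6, L=4; F->plug->F->R->A->L->F->refl->G->L'->B->R'->D->plug->D
Char 4 ('B'): step: R->7, L=4; B->plug->B->R->D->L->H->refl->A->L'->H->R'->E->plug->H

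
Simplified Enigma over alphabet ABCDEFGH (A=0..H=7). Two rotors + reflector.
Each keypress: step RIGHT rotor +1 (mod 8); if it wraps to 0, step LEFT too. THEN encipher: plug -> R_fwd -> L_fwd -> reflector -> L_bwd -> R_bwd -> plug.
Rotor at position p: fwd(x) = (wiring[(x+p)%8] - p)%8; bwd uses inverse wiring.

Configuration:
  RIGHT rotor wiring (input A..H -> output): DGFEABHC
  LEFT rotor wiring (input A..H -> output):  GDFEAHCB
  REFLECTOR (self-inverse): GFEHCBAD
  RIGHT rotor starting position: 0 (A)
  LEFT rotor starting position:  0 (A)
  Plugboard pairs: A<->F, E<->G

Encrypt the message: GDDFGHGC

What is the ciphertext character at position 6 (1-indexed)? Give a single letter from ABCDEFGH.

Char 1 ('G'): step: R->1, L=0; G->plug->E->R->A->L->G->refl->A->L'->E->R'->B->plug->B
Char 2 ('D'): step: R->2, L=0; D->plug->D->R->H->L->B->refl->F->L'->C->R'->B->plug->B
Char 3 ('D'): step: R->3, L=0; D->plug->D->R->E->L->A->refl->G->L'->A->R'->F->plug->A
Char 4 ('F'): step: R->4, L=0; F->plug->A->R->E->L->A->refl->G->L'->A->R'->H->plug->H
Char 5 ('G'): step: R->5, L=0; G->plug->E->R->B->L->D->refl->H->L'->F->R'->C->plug->C
Char 6 ('H'): step: R->6, L=0; H->plug->H->R->D->L->E->refl->C->L'->G->R'->F->plug->A

A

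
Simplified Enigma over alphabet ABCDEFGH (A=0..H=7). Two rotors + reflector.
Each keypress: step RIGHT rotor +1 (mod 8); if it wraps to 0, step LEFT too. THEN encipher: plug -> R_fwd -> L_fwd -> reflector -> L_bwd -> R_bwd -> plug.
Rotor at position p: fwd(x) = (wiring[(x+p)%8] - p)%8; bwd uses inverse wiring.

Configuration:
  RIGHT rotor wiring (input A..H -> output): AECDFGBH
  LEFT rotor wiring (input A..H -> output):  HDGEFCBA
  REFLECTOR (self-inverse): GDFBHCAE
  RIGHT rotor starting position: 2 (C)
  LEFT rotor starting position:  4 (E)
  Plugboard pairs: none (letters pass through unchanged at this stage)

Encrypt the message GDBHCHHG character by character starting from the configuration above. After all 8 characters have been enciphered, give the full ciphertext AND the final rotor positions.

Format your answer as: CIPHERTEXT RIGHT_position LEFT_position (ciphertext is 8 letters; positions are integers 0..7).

Char 1 ('G'): step: R->3, L=4; G->plug->G->R->B->L->G->refl->A->L'->H->R'->H->plug->H
Char 2 ('D'): step: R->4, L=4; D->plug->D->R->D->L->E->refl->H->L'->F->R'->C->plug->C
Char 3 ('B'): step: R->5, L=4; B->plug->B->R->E->L->D->refl->B->L'->A->R'->H->plug->H
Char 4 ('H'): step: R->6, L=4; H->plug->H->R->A->L->B->refl->D->L'->E->R'->E->plug->E
Char 5 ('C'): step: R->7, L=4; C->plug->C->R->F->L->H->refl->E->L'->D->R'->D->plug->D
Char 6 ('H'): step: R->0, L->5 (L advanced); H->plug->H->R->H->L->A->refl->G->L'->E->R'->B->plug->B
Char 7 ('H'): step: R->1, L=5; H->plug->H->R->H->L->A->refl->G->L'->E->R'->D->plug->D
Char 8 ('G'): step: R->2, L=5; G->plug->G->R->G->L->H->refl->E->L'->B->R'->B->plug->B
Final: ciphertext=HCHEDBDB, RIGHT=2, LEFT=5

Answer: HCHEDBDB 2 5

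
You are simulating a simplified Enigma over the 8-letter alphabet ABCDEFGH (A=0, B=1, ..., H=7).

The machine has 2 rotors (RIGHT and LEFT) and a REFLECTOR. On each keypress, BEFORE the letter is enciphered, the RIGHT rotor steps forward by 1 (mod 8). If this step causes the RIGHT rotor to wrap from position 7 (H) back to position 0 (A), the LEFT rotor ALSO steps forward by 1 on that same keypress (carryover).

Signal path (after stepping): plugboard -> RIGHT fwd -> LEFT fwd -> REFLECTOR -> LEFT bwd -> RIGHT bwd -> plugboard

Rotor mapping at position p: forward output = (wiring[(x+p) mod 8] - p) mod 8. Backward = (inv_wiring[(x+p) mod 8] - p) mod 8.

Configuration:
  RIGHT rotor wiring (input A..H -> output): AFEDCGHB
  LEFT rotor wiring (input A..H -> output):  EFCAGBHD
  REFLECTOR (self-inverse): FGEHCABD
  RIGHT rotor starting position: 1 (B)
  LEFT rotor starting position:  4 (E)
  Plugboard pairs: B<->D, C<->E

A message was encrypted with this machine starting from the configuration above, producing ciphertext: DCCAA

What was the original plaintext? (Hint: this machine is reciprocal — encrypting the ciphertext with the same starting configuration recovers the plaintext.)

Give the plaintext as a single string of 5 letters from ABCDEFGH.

Answer: BFFEG

Derivation:
Char 1 ('D'): step: R->2, L=4; D->plug->B->R->B->L->F->refl->A->L'->E->R'->D->plug->B
Char 2 ('C'): step: R->3, L=4; C->plug->E->R->G->L->G->refl->B->L'->F->R'->F->plug->F
Char 3 ('C'): step: R->4, L=4; C->plug->E->R->E->L->A->refl->F->L'->B->R'->F->plug->F
Char 4 ('A'): step: R->5, L=4; A->plug->A->R->B->L->F->refl->A->L'->E->R'->C->plug->E
Char 5 ('A'): step: R->6, L=4; A->plug->A->R->B->L->F->refl->A->L'->E->R'->G->plug->G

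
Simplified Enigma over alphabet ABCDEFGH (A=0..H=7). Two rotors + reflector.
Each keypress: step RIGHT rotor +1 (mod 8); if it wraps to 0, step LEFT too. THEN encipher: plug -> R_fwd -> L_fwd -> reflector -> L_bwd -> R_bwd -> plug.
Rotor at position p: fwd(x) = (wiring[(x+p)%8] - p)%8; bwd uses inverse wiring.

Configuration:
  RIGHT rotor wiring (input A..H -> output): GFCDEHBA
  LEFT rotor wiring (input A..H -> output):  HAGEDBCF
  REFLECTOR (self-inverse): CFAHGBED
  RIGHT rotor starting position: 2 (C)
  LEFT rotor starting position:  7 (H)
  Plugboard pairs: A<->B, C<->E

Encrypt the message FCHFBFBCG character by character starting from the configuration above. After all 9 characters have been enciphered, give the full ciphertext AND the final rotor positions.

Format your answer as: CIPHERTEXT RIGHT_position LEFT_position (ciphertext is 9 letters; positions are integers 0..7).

Answer: HDEEEAFDF 3 0

Derivation:
Char 1 ('F'): step: R->3, L=7; F->plug->F->R->D->L->H->refl->D->L'->H->R'->H->plug->H
Char 2 ('C'): step: R->4, L=7; C->plug->E->R->C->L->B->refl->F->L'->E->R'->D->plug->D
Char 3 ('H'): step: R->5, L=7; H->plug->H->R->H->L->D->refl->H->L'->D->R'->C->plug->E
Char 4 ('F'): step: R->6, L=7; F->plug->F->R->F->L->E->refl->G->L'->A->R'->C->plug->E
Char 5 ('B'): step: R->7, L=7; B->plug->A->R->B->L->A->refl->C->L'->G->R'->C->plug->E
Char 6 ('F'): step: R->0, L->0 (L advanced); F->plug->F->R->H->L->F->refl->B->L'->F->R'->B->plug->A
Char 7 ('B'): step: R->1, L=0; B->plug->A->R->E->L->D->refl->H->L'->A->R'->F->plug->F
Char 8 ('C'): step: R->2, L=0; C->plug->E->R->H->L->F->refl->B->L'->F->R'->D->plug->D
Char 9 ('G'): step: R->3, L=0; G->plug->G->R->C->L->G->refl->E->L'->D->R'->F->plug->F
Final: ciphertext=HDEEEAFDF, RIGHT=3, LEFT=0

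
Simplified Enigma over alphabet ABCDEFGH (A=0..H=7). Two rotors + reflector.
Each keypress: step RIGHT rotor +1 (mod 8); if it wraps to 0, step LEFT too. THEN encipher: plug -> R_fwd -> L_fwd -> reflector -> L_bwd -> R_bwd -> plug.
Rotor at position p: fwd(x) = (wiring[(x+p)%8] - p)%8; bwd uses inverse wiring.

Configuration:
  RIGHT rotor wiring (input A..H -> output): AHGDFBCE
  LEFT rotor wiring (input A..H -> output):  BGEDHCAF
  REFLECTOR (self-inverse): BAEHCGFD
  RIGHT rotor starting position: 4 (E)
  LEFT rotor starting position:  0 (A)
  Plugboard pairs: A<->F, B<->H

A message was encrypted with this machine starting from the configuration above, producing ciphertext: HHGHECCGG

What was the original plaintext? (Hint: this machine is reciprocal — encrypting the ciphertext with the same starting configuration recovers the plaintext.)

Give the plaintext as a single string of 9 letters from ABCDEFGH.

Char 1 ('H'): step: R->5, L=0; H->plug->B->R->F->L->C->refl->E->L'->C->R'->E->plug->E
Char 2 ('H'): step: R->6, L=0; H->plug->B->R->G->L->A->refl->B->L'->A->R'->E->plug->E
Char 3 ('G'): step: R->7, L=0; G->plug->G->R->C->L->E->refl->C->L'->F->R'->A->plug->F
Char 4 ('H'): step: R->0, L->1 (L advanced); H->plug->B->R->H->L->A->refl->B->L'->E->R'->H->plug->B
Char 5 ('E'): step: R->1, L=1; E->plug->E->R->A->L->F->refl->G->L'->D->R'->G->plug->G
Char 6 ('C'): step: R->2, L=1; C->plug->C->R->D->L->G->refl->F->L'->A->R'->E->plug->E
Char 7 ('C'): step: R->3, L=1; C->plug->C->R->G->L->E->refl->C->L'->C->R'->B->plug->H
Char 8 ('G'): step: R->4, L=1; G->plug->G->R->C->L->C->refl->E->L'->G->R'->C->plug->C
Char 9 ('G'): step: R->5, L=1; G->plug->G->R->G->L->E->refl->C->L'->C->R'->E->plug->E

Answer: EEFBGEHCE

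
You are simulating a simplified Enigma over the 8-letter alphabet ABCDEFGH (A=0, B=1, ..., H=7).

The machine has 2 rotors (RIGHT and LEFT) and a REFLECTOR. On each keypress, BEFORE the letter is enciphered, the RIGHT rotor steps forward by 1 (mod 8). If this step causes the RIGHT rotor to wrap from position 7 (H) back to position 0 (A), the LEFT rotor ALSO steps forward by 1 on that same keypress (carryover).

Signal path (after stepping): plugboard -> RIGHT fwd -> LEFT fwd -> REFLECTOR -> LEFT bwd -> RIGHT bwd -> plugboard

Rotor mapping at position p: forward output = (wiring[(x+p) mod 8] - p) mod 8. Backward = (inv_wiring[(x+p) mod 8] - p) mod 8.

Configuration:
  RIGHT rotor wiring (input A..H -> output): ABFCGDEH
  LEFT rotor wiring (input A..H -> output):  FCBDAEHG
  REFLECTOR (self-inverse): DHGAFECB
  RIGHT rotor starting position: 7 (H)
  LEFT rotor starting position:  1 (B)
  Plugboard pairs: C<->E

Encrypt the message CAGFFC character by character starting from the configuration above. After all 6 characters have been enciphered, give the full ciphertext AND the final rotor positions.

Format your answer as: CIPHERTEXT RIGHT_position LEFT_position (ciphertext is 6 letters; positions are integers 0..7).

Answer: HEHCCG 5 2

Derivation:
Char 1 ('C'): step: R->0, L->2 (L advanced); C->plug->E->R->G->L->D->refl->A->L'->H->R'->H->plug->H
Char 2 ('A'): step: R->1, L=2; A->plug->A->R->A->L->H->refl->B->L'->B->R'->C->plug->E
Char 3 ('G'): step: R->2, L=2; G->plug->G->R->G->L->D->refl->A->L'->H->R'->H->plug->H
Char 4 ('F'): step: R->3, L=2; F->plug->F->R->F->L->E->refl->F->L'->E->R'->E->plug->C
Char 5 ('F'): step: R->4, L=2; F->plug->F->R->F->L->E->refl->F->L'->E->R'->E->plug->C
Char 6 ('C'): step: R->5, L=2; C->plug->E->R->E->L->F->refl->E->L'->F->R'->G->plug->G
Final: ciphertext=HEHCCG, RIGHT=5, LEFT=2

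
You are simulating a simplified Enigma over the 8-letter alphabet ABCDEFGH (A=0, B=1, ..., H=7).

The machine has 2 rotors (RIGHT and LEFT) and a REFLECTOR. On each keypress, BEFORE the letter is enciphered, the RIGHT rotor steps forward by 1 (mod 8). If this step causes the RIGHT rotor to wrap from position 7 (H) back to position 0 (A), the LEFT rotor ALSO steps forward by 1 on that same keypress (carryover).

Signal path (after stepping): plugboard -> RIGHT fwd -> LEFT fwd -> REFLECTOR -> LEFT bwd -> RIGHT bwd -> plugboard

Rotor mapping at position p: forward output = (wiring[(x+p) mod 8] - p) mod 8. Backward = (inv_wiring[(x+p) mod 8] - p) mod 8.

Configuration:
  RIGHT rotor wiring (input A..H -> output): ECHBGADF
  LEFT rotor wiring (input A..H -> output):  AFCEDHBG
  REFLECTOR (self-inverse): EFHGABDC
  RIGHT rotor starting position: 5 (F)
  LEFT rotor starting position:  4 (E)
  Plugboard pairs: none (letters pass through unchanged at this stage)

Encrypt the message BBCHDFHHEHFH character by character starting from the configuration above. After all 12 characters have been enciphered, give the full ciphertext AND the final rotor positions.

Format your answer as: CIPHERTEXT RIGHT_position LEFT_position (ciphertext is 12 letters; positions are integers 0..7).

Answer: DEGEHHAGDGHF 1 6

Derivation:
Char 1 ('B'): step: R->6, L=4; B->plug->B->R->H->L->A->refl->E->L'->E->R'->D->plug->D
Char 2 ('B'): step: R->7, L=4; B->plug->B->R->F->L->B->refl->F->L'->C->R'->E->plug->E
Char 3 ('C'): step: R->0, L->5 (L advanced); C->plug->C->R->H->L->G->refl->D->L'->D->R'->G->plug->G
Char 4 ('H'): step: R->1, L=5; H->plug->H->R->D->L->D->refl->G->L'->H->R'->E->plug->E
Char 5 ('D'): step: R->2, L=5; D->plug->D->R->G->L->H->refl->C->L'->A->R'->H->plug->H
Char 6 ('F'): step: R->3, L=5; F->plug->F->R->B->L->E->refl->A->L'->E->R'->H->plug->H
Char 7 ('H'): step: R->4, L=5; H->plug->H->R->F->L->F->refl->B->L'->C->R'->A->plug->A
Char 8 ('H'): step: R->5, L=5; H->plug->H->R->B->L->E->refl->A->L'->E->R'->G->plug->G
Char 9 ('E'): step: R->6, L=5; E->plug->E->R->B->L->E->refl->A->L'->E->R'->D->plug->D
Char 10 ('H'): step: R->7, L=5; H->plug->H->R->E->L->A->refl->E->L'->B->R'->G->plug->G
Char 11 ('F'): step: R->0, L->6 (L advanced); F->plug->F->R->A->L->D->refl->G->L'->F->R'->H->plug->H
Char 12 ('H'): step: R->1, L=6; H->plug->H->R->D->L->H->refl->C->L'->C->R'->F->plug->F
Final: ciphertext=DEGEHHAGDGHF, RIGHT=1, LEFT=6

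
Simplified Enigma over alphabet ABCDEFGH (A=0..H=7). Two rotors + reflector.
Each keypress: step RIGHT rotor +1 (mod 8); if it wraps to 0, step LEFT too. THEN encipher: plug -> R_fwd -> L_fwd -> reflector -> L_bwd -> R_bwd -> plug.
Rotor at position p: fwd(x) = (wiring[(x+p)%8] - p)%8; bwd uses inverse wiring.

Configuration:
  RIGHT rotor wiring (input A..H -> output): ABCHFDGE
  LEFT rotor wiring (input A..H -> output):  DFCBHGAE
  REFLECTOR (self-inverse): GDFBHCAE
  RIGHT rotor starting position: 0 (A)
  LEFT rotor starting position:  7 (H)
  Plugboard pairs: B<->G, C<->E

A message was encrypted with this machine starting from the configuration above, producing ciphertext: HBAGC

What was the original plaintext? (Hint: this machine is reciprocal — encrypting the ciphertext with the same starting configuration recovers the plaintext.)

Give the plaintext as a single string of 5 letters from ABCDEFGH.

Answer: BDEHH

Derivation:
Char 1 ('H'): step: R->1, L=7; H->plug->H->R->H->L->B->refl->D->L'->D->R'->G->plug->B
Char 2 ('B'): step: R->2, L=7; B->plug->G->R->G->L->H->refl->E->L'->B->R'->D->plug->D
Char 3 ('A'): step: R->3, L=7; A->plug->A->R->E->L->C->refl->F->L'->A->R'->C->plug->E
Char 4 ('G'): step: R->4, L=7; G->plug->B->R->H->L->B->refl->D->L'->D->R'->H->plug->H
Char 5 ('C'): step: R->5, L=7; C->plug->E->R->E->L->C->refl->F->L'->A->R'->H->plug->H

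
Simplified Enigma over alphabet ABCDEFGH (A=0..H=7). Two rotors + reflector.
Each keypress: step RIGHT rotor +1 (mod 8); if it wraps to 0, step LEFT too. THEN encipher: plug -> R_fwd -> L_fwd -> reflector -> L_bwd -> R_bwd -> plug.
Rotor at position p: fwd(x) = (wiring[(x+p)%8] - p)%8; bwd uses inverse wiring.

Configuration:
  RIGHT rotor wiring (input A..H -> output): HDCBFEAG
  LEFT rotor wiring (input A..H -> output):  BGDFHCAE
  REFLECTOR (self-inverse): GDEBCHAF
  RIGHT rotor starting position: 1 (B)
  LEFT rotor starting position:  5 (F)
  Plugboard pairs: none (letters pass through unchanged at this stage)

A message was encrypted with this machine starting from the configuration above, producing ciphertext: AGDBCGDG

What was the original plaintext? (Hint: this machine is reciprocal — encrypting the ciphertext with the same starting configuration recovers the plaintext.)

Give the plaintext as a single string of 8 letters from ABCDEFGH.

Answer: DBBAEFBD

Derivation:
Char 1 ('A'): step: R->2, L=5; A->plug->A->R->A->L->F->refl->H->L'->C->R'->D->plug->D
Char 2 ('G'): step: R->3, L=5; G->plug->G->R->A->L->F->refl->H->L'->C->R'->B->plug->B
Char 3 ('D'): step: R->4, L=5; D->plug->D->R->C->L->H->refl->F->L'->A->R'->B->plug->B
Char 4 ('B'): step: R->5, L=5; B->plug->B->R->D->L->E->refl->C->L'->H->R'->A->plug->A
Char 5 ('C'): step: R->6, L=5; C->plug->C->R->B->L->D->refl->B->L'->E->R'->E->plug->E
Char 6 ('G'): step: R->7, L=5; G->plug->G->R->F->L->G->refl->A->L'->G->R'->F->plug->F
Char 7 ('D'): step: R->0, L->6 (L advanced); D->plug->D->R->B->L->G->refl->A->L'->D->R'->B->plug->B
Char 8 ('G'): step: R->1, L=6; G->plug->G->R->F->L->H->refl->F->L'->E->R'->D->plug->D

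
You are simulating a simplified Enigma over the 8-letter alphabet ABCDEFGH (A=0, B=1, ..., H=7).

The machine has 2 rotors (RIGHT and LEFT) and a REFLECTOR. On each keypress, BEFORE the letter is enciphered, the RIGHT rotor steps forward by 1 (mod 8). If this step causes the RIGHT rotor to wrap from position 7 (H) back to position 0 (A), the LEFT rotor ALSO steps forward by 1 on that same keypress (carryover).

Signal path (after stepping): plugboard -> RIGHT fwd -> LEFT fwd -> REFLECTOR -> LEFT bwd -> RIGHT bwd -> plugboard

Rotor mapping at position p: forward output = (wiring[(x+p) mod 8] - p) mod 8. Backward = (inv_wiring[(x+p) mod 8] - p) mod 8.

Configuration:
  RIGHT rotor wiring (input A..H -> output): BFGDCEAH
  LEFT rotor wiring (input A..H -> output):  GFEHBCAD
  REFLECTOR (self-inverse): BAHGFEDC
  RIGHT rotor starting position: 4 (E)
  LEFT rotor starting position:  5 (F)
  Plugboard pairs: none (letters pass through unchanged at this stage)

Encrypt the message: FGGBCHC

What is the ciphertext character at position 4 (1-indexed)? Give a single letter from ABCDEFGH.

Char 1 ('F'): step: R->5, L=5; F->plug->F->R->B->L->D->refl->G->L'->C->R'->C->plug->C
Char 2 ('G'): step: R->6, L=5; G->plug->G->R->E->L->A->refl->B->L'->D->R'->C->plug->C
Char 3 ('G'): step: R->7, L=5; G->plug->G->R->F->L->H->refl->C->L'->G->R'->C->plug->C
Char 4 ('B'): step: R->0, L->6 (L advanced); B->plug->B->R->F->L->B->refl->A->L'->C->R'->E->plug->E

E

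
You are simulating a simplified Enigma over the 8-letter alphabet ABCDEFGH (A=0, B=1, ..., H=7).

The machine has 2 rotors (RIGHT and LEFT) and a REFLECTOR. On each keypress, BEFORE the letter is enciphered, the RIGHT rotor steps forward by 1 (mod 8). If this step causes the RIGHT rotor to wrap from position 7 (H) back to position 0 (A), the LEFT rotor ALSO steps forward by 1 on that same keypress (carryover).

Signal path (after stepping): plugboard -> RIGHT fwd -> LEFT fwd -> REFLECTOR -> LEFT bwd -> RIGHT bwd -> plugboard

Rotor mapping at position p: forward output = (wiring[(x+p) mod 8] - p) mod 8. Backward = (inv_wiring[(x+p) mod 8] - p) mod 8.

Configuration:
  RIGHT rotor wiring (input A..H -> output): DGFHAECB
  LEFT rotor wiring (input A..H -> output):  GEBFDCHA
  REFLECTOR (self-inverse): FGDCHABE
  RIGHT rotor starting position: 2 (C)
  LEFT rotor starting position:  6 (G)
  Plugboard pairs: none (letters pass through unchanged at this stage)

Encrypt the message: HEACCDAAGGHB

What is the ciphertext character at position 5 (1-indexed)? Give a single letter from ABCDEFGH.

Char 1 ('H'): step: R->3, L=6; H->plug->H->R->C->L->A->refl->F->L'->G->R'->E->plug->E
Char 2 ('E'): step: R->4, L=6; E->plug->E->R->H->L->E->refl->H->L'->F->R'->D->plug->D
Char 3 ('A'): step: R->5, L=6; A->plug->A->R->H->L->E->refl->H->L'->F->R'->B->plug->B
Char 4 ('C'): step: R->6, L=6; C->plug->C->R->F->L->H->refl->E->L'->H->R'->E->plug->E
Char 5 ('C'): step: R->7, L=6; C->plug->C->R->H->L->E->refl->H->L'->F->R'->G->plug->G

G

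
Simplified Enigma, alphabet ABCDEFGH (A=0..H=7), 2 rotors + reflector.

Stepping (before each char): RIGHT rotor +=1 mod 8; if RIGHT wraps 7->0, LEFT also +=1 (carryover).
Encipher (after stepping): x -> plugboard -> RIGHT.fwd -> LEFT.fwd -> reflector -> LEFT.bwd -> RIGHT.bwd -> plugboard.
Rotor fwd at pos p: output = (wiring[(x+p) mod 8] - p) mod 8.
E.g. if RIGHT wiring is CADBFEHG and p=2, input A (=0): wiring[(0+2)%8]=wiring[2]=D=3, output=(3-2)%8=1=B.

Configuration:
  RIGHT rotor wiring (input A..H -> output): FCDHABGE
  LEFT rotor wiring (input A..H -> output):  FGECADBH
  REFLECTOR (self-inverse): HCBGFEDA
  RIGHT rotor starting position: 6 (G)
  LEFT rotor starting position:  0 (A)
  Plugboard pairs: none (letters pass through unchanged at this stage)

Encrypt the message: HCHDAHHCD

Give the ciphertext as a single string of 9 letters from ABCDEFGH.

Answer: DABHFBEAG

Derivation:
Char 1 ('H'): step: R->7, L=0; H->plug->H->R->H->L->H->refl->A->L'->E->R'->D->plug->D
Char 2 ('C'): step: R->0, L->1 (L advanced); C->plug->C->R->D->L->H->refl->A->L'->F->R'->A->plug->A
Char 3 ('H'): step: R->1, L=1; H->plug->H->R->E->L->C->refl->B->L'->C->R'->B->plug->B
Char 4 ('D'): step: R->2, L=1; D->plug->D->R->H->L->E->refl->F->L'->A->R'->H->plug->H
Char 5 ('A'): step: R->3, L=1; A->plug->A->R->E->L->C->refl->B->L'->C->R'->F->plug->F
Char 6 ('H'): step: R->4, L=1; H->plug->H->R->D->L->H->refl->A->L'->F->R'->B->plug->B
Char 7 ('H'): step: R->5, L=1; H->plug->H->R->D->L->H->refl->A->L'->F->R'->E->plug->E
Char 8 ('C'): step: R->6, L=1; C->plug->C->R->H->L->E->refl->F->L'->A->R'->A->plug->A
Char 9 ('D'): step: R->7, L=1; D->plug->D->R->E->L->C->refl->B->L'->C->R'->G->plug->G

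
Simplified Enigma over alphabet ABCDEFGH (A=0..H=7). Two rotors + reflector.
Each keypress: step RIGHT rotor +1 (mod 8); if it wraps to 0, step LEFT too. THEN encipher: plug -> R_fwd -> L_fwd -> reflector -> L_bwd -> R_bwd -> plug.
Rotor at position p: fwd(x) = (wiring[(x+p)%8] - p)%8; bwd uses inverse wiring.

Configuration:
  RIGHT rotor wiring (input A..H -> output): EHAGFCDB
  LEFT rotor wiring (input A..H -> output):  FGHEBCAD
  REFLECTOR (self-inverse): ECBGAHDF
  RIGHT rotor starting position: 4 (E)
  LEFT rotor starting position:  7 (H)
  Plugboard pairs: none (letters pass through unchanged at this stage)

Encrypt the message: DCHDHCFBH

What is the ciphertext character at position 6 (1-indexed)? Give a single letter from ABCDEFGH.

Char 1 ('D'): step: R->5, L=7; D->plug->D->R->H->L->B->refl->C->L'->F->R'->A->plug->A
Char 2 ('C'): step: R->6, L=7; C->plug->C->R->G->L->D->refl->G->L'->B->R'->D->plug->D
Char 3 ('H'): step: R->7, L=7; H->plug->H->R->E->L->F->refl->H->L'->C->R'->A->plug->A
Char 4 ('D'): step: R->0, L->0 (L advanced); D->plug->D->R->G->L->A->refl->E->L'->D->R'->G->plug->G
Char 5 ('H'): step: R->1, L=0; H->plug->H->R->D->L->E->refl->A->L'->G->R'->A->plug->A
Char 6 ('C'): step: R->2, L=0; C->plug->C->R->D->L->E->refl->A->L'->G->R'->A->plug->A

A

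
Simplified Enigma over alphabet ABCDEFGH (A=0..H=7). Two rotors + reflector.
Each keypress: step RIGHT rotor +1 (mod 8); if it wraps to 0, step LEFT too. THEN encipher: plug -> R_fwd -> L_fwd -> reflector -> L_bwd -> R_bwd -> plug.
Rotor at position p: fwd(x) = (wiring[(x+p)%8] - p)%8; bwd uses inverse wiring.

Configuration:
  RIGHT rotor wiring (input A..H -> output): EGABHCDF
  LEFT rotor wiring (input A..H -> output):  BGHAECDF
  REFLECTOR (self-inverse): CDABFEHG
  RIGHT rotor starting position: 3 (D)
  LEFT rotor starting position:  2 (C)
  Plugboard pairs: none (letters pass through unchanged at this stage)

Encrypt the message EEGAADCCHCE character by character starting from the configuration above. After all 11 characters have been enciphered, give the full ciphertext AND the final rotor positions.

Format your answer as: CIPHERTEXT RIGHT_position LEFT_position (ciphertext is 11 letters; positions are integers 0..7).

Char 1 ('E'): step: R->4, L=2; E->plug->E->R->A->L->F->refl->E->L'->H->R'->C->plug->C
Char 2 ('E'): step: R->5, L=2; E->plug->E->R->B->L->G->refl->H->L'->G->R'->B->plug->B
Char 3 ('G'): step: R->6, L=2; G->plug->G->R->B->L->G->refl->H->L'->G->R'->C->plug->C
Char 4 ('A'): step: R->7, L=2; A->plug->A->R->G->L->H->refl->G->L'->B->R'->D->plug->D
Char 5 ('A'): step: R->0, L->3 (L advanced); A->plug->A->R->E->L->C->refl->A->L'->D->R'->G->plug->G
Char 6 ('D'): step: R->1, L=3; D->plug->D->R->G->L->D->refl->B->L'->B->R'->E->plug->E
Char 7 ('C'): step: R->2, L=3; C->plug->C->R->F->L->G->refl->H->L'->C->R'->G->plug->G
Char 8 ('C'): step: R->3, L=3; C->plug->C->R->H->L->E->refl->F->L'->A->R'->D->plug->D
Char 9 ('H'): step: R->4, L=3; H->plug->H->R->F->L->G->refl->H->L'->C->R'->F->plug->F
Char 10 ('C'): step: R->5, L=3; C->plug->C->R->A->L->F->refl->E->L'->H->R'->D->plug->D
Char 11 ('E'): step: R->6, L=3; E->plug->E->R->C->L->H->refl->G->L'->F->R'->A->plug->A
Final: ciphertext=CBCDGEGDFDA, RIGHT=6, LEFT=3

Answer: CBCDGEGDFDA 6 3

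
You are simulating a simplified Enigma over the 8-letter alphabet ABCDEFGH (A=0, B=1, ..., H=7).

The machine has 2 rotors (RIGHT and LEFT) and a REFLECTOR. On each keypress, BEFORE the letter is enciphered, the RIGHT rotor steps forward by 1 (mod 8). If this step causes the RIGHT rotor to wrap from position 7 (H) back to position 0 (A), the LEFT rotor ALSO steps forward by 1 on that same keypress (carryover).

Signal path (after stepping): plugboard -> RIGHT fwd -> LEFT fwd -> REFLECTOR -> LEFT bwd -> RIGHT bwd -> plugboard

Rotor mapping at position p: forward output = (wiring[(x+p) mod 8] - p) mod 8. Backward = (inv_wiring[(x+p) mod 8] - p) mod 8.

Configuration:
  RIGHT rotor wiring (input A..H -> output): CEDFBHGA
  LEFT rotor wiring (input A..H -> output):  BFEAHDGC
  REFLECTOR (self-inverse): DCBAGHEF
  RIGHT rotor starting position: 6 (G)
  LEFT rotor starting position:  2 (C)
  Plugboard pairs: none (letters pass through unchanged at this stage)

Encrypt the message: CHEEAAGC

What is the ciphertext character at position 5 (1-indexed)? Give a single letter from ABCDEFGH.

Char 1 ('C'): step: R->7, L=2; C->plug->C->R->F->L->A->refl->D->L'->H->R'->H->plug->H
Char 2 ('H'): step: R->0, L->3 (L advanced); H->plug->H->R->A->L->F->refl->H->L'->E->R'->B->plug->B
Char 3 ('E'): step: R->1, L=3; E->plug->E->R->G->L->C->refl->B->L'->H->R'->G->plug->G
Char 4 ('E'): step: R->2, L=3; E->plug->E->R->E->L->H->refl->F->L'->A->R'->G->plug->G
Char 5 ('A'): step: R->3, L=3; A->plug->A->R->C->L->A->refl->D->L'->D->R'->D->plug->D

D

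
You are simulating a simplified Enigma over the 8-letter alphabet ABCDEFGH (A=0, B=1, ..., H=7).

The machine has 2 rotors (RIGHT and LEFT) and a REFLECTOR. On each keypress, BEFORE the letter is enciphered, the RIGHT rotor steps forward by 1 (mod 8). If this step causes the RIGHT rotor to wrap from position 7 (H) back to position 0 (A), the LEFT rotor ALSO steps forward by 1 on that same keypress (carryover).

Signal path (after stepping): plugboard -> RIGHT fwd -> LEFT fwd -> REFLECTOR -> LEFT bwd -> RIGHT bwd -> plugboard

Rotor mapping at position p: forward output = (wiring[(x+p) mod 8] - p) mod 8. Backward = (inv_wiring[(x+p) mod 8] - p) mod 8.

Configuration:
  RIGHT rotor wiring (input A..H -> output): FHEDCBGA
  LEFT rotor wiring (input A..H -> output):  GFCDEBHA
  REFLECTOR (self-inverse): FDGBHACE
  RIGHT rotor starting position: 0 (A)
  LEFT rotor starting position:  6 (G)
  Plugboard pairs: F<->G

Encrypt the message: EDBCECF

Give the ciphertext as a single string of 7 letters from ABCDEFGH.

Answer: FCABHAD

Derivation:
Char 1 ('E'): step: R->1, L=6; E->plug->E->R->A->L->B->refl->D->L'->H->R'->G->plug->F
Char 2 ('D'): step: R->2, L=6; D->plug->D->R->H->L->D->refl->B->L'->A->R'->C->plug->C
Char 3 ('B'): step: R->3, L=6; B->plug->B->R->H->L->D->refl->B->L'->A->R'->A->plug->A
Char 4 ('C'): step: R->4, L=6; C->plug->C->R->C->L->A->refl->F->L'->F->R'->B->plug->B
Char 5 ('E'): step: R->5, L=6; E->plug->E->R->C->L->A->refl->F->L'->F->R'->H->plug->H
Char 6 ('C'): step: R->6, L=6; C->plug->C->R->H->L->D->refl->B->L'->A->R'->A->plug->A
Char 7 ('F'): step: R->7, L=6; F->plug->G->R->C->L->A->refl->F->L'->F->R'->D->plug->D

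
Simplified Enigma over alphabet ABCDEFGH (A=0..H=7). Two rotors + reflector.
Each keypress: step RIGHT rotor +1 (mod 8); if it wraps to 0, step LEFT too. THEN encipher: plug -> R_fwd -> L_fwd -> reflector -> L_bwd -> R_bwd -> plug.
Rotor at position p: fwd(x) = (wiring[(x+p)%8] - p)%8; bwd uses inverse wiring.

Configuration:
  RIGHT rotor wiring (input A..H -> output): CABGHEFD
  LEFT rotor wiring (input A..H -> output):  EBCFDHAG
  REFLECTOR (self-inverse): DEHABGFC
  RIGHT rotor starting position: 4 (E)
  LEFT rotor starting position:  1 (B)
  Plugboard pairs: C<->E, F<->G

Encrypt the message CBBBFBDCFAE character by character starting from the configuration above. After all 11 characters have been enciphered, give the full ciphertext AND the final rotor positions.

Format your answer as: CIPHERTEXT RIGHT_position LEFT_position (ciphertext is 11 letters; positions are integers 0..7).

Answer: DCFEECFDBHG 7 2

Derivation:
Char 1 ('C'): step: R->5, L=1; C->plug->E->R->D->L->C->refl->H->L'->F->R'->D->plug->D
Char 2 ('B'): step: R->6, L=1; B->plug->B->R->F->L->H->refl->C->L'->D->R'->E->plug->C
Char 3 ('B'): step: R->7, L=1; B->plug->B->R->D->L->C->refl->H->L'->F->R'->G->plug->F
Char 4 ('B'): step: R->0, L->2 (L advanced); B->plug->B->R->A->L->A->refl->D->L'->B->R'->C->plug->E
Char 5 ('F'): step: R->1, L=2; F->plug->G->R->C->L->B->refl->E->L'->F->R'->C->plug->E
Char 6 ('B'): step: R->2, L=2; B->plug->B->R->E->L->G->refl->F->L'->D->R'->E->plug->C
Char 7 ('D'): step: R->3, L=2; D->plug->D->R->C->L->B->refl->E->L'->F->R'->G->plug->F
Char 8 ('C'): step: R->4, L=2; C->plug->E->R->G->L->C->refl->H->L'->H->R'->D->plug->D
Char 9 ('F'): step: R->5, L=2; F->plug->G->R->B->L->D->refl->A->L'->A->R'->B->plug->B
Char 10 ('A'): step: R->6, L=2; A->plug->A->R->H->L->H->refl->C->L'->G->R'->H->plug->H
Char 11 ('E'): step: R->7, L=2; E->plug->C->R->B->L->D->refl->A->L'->A->R'->F->plug->G
Final: ciphertext=DCFEECFDBHG, RIGHT=7, LEFT=2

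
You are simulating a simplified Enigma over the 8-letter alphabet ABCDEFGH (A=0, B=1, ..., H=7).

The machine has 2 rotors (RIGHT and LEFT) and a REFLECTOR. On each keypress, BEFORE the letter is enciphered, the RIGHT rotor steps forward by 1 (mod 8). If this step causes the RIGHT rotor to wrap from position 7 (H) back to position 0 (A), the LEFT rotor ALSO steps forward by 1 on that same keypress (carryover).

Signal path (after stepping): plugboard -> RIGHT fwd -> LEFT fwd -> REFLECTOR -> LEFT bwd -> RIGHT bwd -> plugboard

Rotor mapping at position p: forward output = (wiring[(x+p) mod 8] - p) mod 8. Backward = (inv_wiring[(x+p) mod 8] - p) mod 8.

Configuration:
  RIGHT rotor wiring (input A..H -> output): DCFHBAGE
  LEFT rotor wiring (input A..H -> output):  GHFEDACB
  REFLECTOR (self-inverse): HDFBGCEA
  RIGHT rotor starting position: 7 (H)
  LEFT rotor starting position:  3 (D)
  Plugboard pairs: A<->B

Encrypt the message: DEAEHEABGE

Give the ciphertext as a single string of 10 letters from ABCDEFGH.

Answer: FDDHADCDCH

Derivation:
Char 1 ('D'): step: R->0, L->4 (L advanced); D->plug->D->R->H->L->A->refl->H->L'->A->R'->F->plug->F
Char 2 ('E'): step: R->1, L=4; E->plug->E->R->H->L->A->refl->H->L'->A->R'->D->plug->D
Char 3 ('A'): step: R->2, L=4; A->plug->B->R->F->L->D->refl->B->L'->G->R'->D->plug->D
Char 4 ('E'): step: R->3, L=4; E->plug->E->R->B->L->E->refl->G->L'->C->R'->H->plug->H
Char 5 ('H'): step: R->4, L=4; H->plug->H->R->D->L->F->refl->C->L'->E->R'->B->plug->A
Char 6 ('E'): step: R->5, L=4; E->plug->E->R->F->L->D->refl->B->L'->G->R'->D->plug->D
Char 7 ('A'): step: R->6, L=4; A->plug->B->R->G->L->B->refl->D->L'->F->R'->C->plug->C
Char 8 ('B'): step: R->7, L=4; B->plug->A->R->F->L->D->refl->B->L'->G->R'->D->plug->D
Char 9 ('G'): step: R->0, L->5 (L advanced); G->plug->G->R->G->L->H->refl->A->L'->F->R'->C->plug->C
Char 10 ('E'): step: R->1, L=5; E->plug->E->R->H->L->G->refl->E->L'->C->R'->H->plug->H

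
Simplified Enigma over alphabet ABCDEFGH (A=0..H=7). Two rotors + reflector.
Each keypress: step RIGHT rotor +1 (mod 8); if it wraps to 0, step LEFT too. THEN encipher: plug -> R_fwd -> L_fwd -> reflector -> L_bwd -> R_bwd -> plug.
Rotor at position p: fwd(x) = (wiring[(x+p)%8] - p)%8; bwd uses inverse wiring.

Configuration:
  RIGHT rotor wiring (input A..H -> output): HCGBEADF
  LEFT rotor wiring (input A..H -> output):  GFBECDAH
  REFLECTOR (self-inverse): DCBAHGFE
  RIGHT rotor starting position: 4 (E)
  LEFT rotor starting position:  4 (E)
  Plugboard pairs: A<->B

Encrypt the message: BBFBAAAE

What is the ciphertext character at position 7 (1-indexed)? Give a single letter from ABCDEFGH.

Char 1 ('B'): step: R->5, L=4; B->plug->A->R->D->L->D->refl->A->L'->H->R'->H->plug->H
Char 2 ('B'): step: R->6, L=4; B->plug->A->R->F->L->B->refl->C->L'->E->R'->D->plug->D
Char 3 ('F'): step: R->7, L=4; F->plug->F->R->F->L->B->refl->C->L'->E->R'->H->plug->H
Char 4 ('B'): step: R->0, L->5 (L advanced); B->plug->A->R->H->L->F->refl->G->L'->A->R'->F->plug->F
Char 5 ('A'): step: R->1, L=5; A->plug->B->R->F->L->E->refl->H->L'->G->R'->H->plug->H
Char 6 ('A'): step: R->2, L=5; A->plug->B->R->H->L->F->refl->G->L'->A->R'->H->plug->H
Char 7 ('A'): step: R->3, L=5; A->plug->B->R->B->L->D->refl->A->L'->E->R'->F->plug->F

F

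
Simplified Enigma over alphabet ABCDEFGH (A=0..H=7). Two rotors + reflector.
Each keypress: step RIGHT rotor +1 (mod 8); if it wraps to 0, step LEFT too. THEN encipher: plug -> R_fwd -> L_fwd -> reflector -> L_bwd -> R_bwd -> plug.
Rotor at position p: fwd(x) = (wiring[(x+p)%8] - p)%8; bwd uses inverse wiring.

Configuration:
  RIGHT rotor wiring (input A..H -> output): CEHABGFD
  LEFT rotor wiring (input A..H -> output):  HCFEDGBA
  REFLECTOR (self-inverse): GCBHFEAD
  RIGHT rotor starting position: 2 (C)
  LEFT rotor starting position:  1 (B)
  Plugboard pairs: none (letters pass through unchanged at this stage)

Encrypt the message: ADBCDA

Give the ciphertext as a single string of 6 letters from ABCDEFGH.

Char 1 ('A'): step: R->3, L=1; A->plug->A->R->F->L->A->refl->G->L'->H->R'->F->plug->F
Char 2 ('D'): step: R->4, L=1; D->plug->D->R->H->L->G->refl->A->L'->F->R'->A->plug->A
Char 3 ('B'): step: R->5, L=1; B->plug->B->R->A->L->B->refl->C->L'->D->R'->G->plug->G
Char 4 ('C'): step: R->6, L=1; C->plug->C->R->E->L->F->refl->E->L'->B->R'->E->plug->E
Char 5 ('D'): step: R->7, L=1; D->plug->D->R->A->L->B->refl->C->L'->D->R'->B->plug->B
Char 6 ('A'): step: R->0, L->2 (L advanced); A->plug->A->R->C->L->B->refl->C->L'->B->R'->E->plug->E

Answer: FAGEBE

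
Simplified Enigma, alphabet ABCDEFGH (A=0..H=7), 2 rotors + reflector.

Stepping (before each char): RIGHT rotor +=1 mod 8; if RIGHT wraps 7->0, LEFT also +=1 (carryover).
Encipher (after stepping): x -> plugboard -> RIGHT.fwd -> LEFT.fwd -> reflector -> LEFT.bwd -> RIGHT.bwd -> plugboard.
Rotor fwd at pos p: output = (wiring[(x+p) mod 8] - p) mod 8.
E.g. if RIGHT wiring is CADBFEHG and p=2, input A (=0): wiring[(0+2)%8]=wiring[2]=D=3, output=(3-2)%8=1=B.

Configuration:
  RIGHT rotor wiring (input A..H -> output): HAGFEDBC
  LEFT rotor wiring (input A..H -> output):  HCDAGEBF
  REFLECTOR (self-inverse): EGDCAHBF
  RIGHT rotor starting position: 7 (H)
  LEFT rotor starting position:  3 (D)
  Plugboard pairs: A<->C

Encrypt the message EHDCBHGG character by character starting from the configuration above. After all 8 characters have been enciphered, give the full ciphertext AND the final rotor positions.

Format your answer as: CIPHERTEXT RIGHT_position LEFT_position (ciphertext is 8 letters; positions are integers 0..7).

Char 1 ('E'): step: R->0, L->4 (L advanced); E->plug->E->R->E->L->D->refl->C->L'->A->R'->B->plug->B
Char 2 ('H'): step: R->1, L=4; H->plug->H->R->G->L->H->refl->F->L'->C->R'->E->plug->E
Char 3 ('D'): step: R->2, L=4; D->plug->D->R->B->L->A->refl->E->L'->H->R'->E->plug->E
Char 4 ('C'): step: R->3, L=4; C->plug->A->R->C->L->F->refl->H->L'->G->R'->D->plug->D
Char 5 ('B'): step: R->4, L=4; B->plug->B->R->H->L->E->refl->A->L'->B->R'->H->plug->H
Char 6 ('H'): step: R->5, L=4; H->plug->H->R->H->L->E->refl->A->L'->B->R'->F->plug->F
Char 7 ('G'): step: R->6, L=4; G->plug->G->R->G->L->H->refl->F->L'->C->R'->D->plug->D
Char 8 ('G'): step: R->7, L=4; G->plug->G->R->E->L->D->refl->C->L'->A->R'->B->plug->B
Final: ciphertext=BEEDHFDB, RIGHT=7, LEFT=4

Answer: BEEDHFDB 7 4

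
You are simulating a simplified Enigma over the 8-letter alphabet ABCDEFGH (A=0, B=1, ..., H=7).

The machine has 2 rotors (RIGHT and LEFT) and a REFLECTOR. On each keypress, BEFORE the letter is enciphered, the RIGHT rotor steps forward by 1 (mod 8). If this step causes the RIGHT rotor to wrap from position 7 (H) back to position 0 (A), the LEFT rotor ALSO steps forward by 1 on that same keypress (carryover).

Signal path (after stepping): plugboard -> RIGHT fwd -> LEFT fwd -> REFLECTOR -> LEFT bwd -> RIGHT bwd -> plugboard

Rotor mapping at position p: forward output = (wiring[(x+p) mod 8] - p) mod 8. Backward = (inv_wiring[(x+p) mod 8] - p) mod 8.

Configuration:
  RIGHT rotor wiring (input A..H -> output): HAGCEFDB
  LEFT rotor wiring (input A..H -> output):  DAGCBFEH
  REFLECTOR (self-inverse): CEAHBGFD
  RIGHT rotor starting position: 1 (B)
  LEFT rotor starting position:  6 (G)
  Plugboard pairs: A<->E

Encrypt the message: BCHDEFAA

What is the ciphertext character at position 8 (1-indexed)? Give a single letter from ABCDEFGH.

Char 1 ('B'): step: R->2, L=6; B->plug->B->R->A->L->G->refl->F->L'->C->R'->C->plug->C
Char 2 ('C'): step: R->3, L=6; C->plug->C->R->C->L->F->refl->G->L'->A->R'->D->plug->D
Char 3 ('H'): step: R->4, L=6; H->plug->H->R->G->L->D->refl->H->L'->H->R'->C->plug->C
Char 4 ('D'): step: R->5, L=6; D->plug->D->R->C->L->F->refl->G->L'->A->R'->A->plug->E
Char 5 ('E'): step: R->6, L=6; E->plug->A->R->F->L->E->refl->B->L'->B->R'->C->plug->C
Char 6 ('F'): step: R->7, L=6; F->plug->F->R->F->L->E->refl->B->L'->B->R'->C->plug->C
Char 7 ('A'): step: R->0, L->7 (L advanced); A->plug->E->R->E->L->D->refl->H->L'->D->R'->G->plug->G
Char 8 ('A'): step: R->1, L=7; A->plug->E->R->E->L->D->refl->H->L'->D->R'->D->plug->D

D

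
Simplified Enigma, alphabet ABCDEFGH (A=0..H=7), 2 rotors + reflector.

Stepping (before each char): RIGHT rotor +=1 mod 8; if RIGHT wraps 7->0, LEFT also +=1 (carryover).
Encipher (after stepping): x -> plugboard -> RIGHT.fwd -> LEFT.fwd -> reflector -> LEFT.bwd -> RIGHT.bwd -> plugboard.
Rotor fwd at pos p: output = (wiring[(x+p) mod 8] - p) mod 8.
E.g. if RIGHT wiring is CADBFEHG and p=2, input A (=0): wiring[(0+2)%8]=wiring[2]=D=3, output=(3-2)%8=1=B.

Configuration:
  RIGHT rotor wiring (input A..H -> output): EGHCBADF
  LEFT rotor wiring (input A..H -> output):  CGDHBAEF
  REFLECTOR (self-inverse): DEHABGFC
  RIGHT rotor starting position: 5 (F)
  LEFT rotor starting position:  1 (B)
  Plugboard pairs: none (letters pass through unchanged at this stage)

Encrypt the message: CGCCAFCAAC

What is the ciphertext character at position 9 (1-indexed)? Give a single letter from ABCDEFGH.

Char 1 ('C'): step: R->6, L=1; C->plug->C->R->G->L->E->refl->B->L'->H->R'->B->plug->B
Char 2 ('G'): step: R->7, L=1; G->plug->G->R->B->L->C->refl->H->L'->E->R'->H->plug->H
Char 3 ('C'): step: R->0, L->2 (L advanced); C->plug->C->R->H->L->E->refl->B->L'->A->R'->F->plug->F
Char 4 ('C'): step: R->1, L=2; C->plug->C->R->B->L->F->refl->G->L'->D->R'->H->plug->H
Char 5 ('A'): step: R->2, L=2; A->plug->A->R->F->L->D->refl->A->L'->G->R'->D->plug->D
Char 6 ('F'): step: R->3, L=2; F->plug->F->R->B->L->F->refl->G->L'->D->R'->G->plug->G
Char 7 ('C'): step: R->4, L=2; C->plug->C->R->H->L->E->refl->B->L'->A->R'->E->plug->E
Char 8 ('A'): step: R->5, L=2; A->plug->A->R->D->L->G->refl->F->L'->B->R'->E->plug->E
Char 9 ('A'): step: R->6, L=2; A->plug->A->R->F->L->D->refl->A->L'->G->R'->C->plug->C

C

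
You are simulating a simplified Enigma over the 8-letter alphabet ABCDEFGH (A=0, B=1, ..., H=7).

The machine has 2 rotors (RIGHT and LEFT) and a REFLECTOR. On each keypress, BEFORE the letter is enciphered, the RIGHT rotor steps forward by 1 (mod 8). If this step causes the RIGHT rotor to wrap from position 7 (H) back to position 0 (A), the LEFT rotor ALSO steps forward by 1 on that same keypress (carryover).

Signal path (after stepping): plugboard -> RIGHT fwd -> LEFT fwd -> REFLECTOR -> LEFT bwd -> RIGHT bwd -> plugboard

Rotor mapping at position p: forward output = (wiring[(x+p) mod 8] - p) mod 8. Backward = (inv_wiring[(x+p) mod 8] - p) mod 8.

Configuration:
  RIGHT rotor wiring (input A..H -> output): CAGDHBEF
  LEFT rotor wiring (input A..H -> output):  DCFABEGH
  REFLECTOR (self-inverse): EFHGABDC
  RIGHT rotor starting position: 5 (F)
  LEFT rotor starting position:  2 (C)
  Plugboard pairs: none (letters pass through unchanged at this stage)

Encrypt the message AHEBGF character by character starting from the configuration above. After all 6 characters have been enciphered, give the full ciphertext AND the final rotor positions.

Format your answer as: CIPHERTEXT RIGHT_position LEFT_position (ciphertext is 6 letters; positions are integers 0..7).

Answer: FACGEC 3 3

Derivation:
Char 1 ('A'): step: R->6, L=2; A->plug->A->R->G->L->B->refl->F->L'->F->R'->F->plug->F
Char 2 ('H'): step: R->7, L=2; H->plug->H->R->F->L->F->refl->B->L'->G->R'->A->plug->A
Char 3 ('E'): step: R->0, L->3 (L advanced); E->plug->E->R->H->L->C->refl->H->L'->G->R'->C->plug->C
Char 4 ('B'): step: R->1, L=3; B->plug->B->R->F->L->A->refl->E->L'->E->R'->G->plug->G
Char 5 ('G'): step: R->2, L=3; G->plug->G->R->A->L->F->refl->B->L'->C->R'->E->plug->E
Char 6 ('F'): step: R->3, L=3; F->plug->F->R->H->L->C->refl->H->L'->G->R'->C->plug->C
Final: ciphertext=FACGEC, RIGHT=3, LEFT=3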